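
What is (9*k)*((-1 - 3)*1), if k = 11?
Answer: -396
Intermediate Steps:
(9*k)*((-1 - 3)*1) = (9*11)*((-1 - 3)*1) = 99*(-4*1) = 99*(-4) = -396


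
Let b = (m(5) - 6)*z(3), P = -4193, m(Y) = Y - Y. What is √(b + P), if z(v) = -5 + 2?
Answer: 5*I*√167 ≈ 64.614*I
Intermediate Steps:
z(v) = -3
m(Y) = 0
b = 18 (b = (0 - 6)*(-3) = -6*(-3) = 18)
√(b + P) = √(18 - 4193) = √(-4175) = 5*I*√167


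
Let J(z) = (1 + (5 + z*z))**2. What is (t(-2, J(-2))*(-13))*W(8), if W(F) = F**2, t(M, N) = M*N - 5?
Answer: 170560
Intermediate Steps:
J(z) = (6 + z**2)**2 (J(z) = (1 + (5 + z**2))**2 = (6 + z**2)**2)
t(M, N) = -5 + M*N
(t(-2, J(-2))*(-13))*W(8) = ((-5 - 2*(6 + (-2)**2)**2)*(-13))*8**2 = ((-5 - 2*(6 + 4)**2)*(-13))*64 = ((-5 - 2*10**2)*(-13))*64 = ((-5 - 2*100)*(-13))*64 = ((-5 - 200)*(-13))*64 = -205*(-13)*64 = 2665*64 = 170560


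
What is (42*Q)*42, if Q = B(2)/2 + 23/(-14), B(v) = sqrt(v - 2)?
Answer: -2898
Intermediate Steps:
B(v) = sqrt(-2 + v)
Q = -23/14 (Q = sqrt(-2 + 2)/2 + 23/(-14) = sqrt(0)*(1/2) + 23*(-1/14) = 0*(1/2) - 23/14 = 0 - 23/14 = -23/14 ≈ -1.6429)
(42*Q)*42 = (42*(-23/14))*42 = -69*42 = -2898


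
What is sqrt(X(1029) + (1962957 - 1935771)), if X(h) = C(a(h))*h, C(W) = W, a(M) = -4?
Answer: sqrt(23070) ≈ 151.89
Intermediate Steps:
X(h) = -4*h
sqrt(X(1029) + (1962957 - 1935771)) = sqrt(-4*1029 + (1962957 - 1935771)) = sqrt(-4116 + 27186) = sqrt(23070)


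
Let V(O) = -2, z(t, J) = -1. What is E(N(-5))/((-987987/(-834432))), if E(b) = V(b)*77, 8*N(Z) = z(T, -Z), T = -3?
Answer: -556288/4277 ≈ -130.06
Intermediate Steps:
N(Z) = -1/8 (N(Z) = (1/8)*(-1) = -1/8)
E(b) = -154 (E(b) = -2*77 = -154)
E(N(-5))/((-987987/(-834432))) = -154/((-987987/(-834432))) = -154/((-987987*(-1/834432))) = -154/329329/278144 = -154*278144/329329 = -556288/4277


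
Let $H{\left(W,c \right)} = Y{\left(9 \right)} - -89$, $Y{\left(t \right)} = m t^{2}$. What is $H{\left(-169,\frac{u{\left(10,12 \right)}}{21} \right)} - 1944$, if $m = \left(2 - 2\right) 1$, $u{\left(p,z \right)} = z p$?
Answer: $-1855$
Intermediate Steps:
$u{\left(p,z \right)} = p z$
$m = 0$ ($m = 0 \cdot 1 = 0$)
$Y{\left(t \right)} = 0$ ($Y{\left(t \right)} = 0 t^{2} = 0$)
$H{\left(W,c \right)} = 89$ ($H{\left(W,c \right)} = 0 - -89 = 0 + 89 = 89$)
$H{\left(-169,\frac{u{\left(10,12 \right)}}{21} \right)} - 1944 = 89 - 1944 = -1855$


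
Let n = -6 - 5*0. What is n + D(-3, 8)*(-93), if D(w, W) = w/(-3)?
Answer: -99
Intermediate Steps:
D(w, W) = -w/3 (D(w, W) = w*(-1/3) = -w/3)
n = -6 (n = -6 + 0 = -6)
n + D(-3, 8)*(-93) = -6 - 1/3*(-3)*(-93) = -6 + 1*(-93) = -6 - 93 = -99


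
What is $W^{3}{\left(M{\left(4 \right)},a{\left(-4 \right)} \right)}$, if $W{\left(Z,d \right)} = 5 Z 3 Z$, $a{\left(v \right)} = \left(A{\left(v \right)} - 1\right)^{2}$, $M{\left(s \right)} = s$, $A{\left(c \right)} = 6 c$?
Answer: $13824000$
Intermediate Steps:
$a{\left(v \right)} = \left(-1 + 6 v\right)^{2}$ ($a{\left(v \right)} = \left(6 v - 1\right)^{2} = \left(-1 + 6 v\right)^{2}$)
$W{\left(Z,d \right)} = 15 Z^{2}$ ($W{\left(Z,d \right)} = 5 \cdot 3 Z Z = 15 Z Z = 15 Z^{2}$)
$W^{3}{\left(M{\left(4 \right)},a{\left(-4 \right)} \right)} = \left(15 \cdot 4^{2}\right)^{3} = \left(15 \cdot 16\right)^{3} = 240^{3} = 13824000$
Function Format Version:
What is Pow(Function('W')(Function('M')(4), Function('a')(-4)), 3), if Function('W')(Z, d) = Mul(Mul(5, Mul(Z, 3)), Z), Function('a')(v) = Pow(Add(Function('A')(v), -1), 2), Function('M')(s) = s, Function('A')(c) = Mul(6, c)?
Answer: 13824000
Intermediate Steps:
Function('a')(v) = Pow(Add(-1, Mul(6, v)), 2) (Function('a')(v) = Pow(Add(Mul(6, v), -1), 2) = Pow(Add(-1, Mul(6, v)), 2))
Function('W')(Z, d) = Mul(15, Pow(Z, 2)) (Function('W')(Z, d) = Mul(Mul(5, Mul(3, Z)), Z) = Mul(Mul(15, Z), Z) = Mul(15, Pow(Z, 2)))
Pow(Function('W')(Function('M')(4), Function('a')(-4)), 3) = Pow(Mul(15, Pow(4, 2)), 3) = Pow(Mul(15, 16), 3) = Pow(240, 3) = 13824000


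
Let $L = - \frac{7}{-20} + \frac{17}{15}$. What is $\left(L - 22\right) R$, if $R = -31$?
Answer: $\frac{38161}{60} \approx 636.02$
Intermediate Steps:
$L = \frac{89}{60}$ ($L = \left(-7\right) \left(- \frac{1}{20}\right) + 17 \cdot \frac{1}{15} = \frac{7}{20} + \frac{17}{15} = \frac{89}{60} \approx 1.4833$)
$\left(L - 22\right) R = \left(\frac{89}{60} - 22\right) \left(-31\right) = \left(- \frac{1231}{60}\right) \left(-31\right) = \frac{38161}{60}$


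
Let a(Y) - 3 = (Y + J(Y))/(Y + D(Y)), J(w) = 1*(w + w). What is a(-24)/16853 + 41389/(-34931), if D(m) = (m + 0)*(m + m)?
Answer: -32779033921/27668530721 ≈ -1.1847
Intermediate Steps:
J(w) = 2*w (J(w) = 1*(2*w) = 2*w)
D(m) = 2*m² (D(m) = m*(2*m) = 2*m²)
a(Y) = 3 + 3*Y/(Y + 2*Y²) (a(Y) = 3 + (Y + 2*Y)/(Y + 2*Y²) = 3 + (3*Y)/(Y + 2*Y²) = 3 + 3*Y/(Y + 2*Y²))
a(-24)/16853 + 41389/(-34931) = (6*(1 - 24)/(1 + 2*(-24)))/16853 + 41389/(-34931) = (6*(-23)/(1 - 48))*(1/16853) + 41389*(-1/34931) = (6*(-23)/(-47))*(1/16853) - 41389/34931 = (6*(-1/47)*(-23))*(1/16853) - 41389/34931 = (138/47)*(1/16853) - 41389/34931 = 138/792091 - 41389/34931 = -32779033921/27668530721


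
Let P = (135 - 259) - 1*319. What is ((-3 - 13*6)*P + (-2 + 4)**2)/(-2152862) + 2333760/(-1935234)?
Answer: -848952160613/694381956618 ≈ -1.2226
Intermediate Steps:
P = -443 (P = -124 - 319 = -443)
((-3 - 13*6)*P + (-2 + 4)**2)/(-2152862) + 2333760/(-1935234) = ((-3 - 13*6)*(-443) + (-2 + 4)**2)/(-2152862) + 2333760/(-1935234) = ((-3 - 78)*(-443) + 2**2)*(-1/2152862) + 2333760*(-1/1935234) = (-81*(-443) + 4)*(-1/2152862) - 388960/322539 = (35883 + 4)*(-1/2152862) - 388960/322539 = 35887*(-1/2152862) - 388960/322539 = -35887/2152862 - 388960/322539 = -848952160613/694381956618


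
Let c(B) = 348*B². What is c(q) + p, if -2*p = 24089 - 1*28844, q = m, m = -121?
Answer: 10194891/2 ≈ 5.0974e+6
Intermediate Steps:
q = -121
p = 4755/2 (p = -(24089 - 1*28844)/2 = -(24089 - 28844)/2 = -½*(-4755) = 4755/2 ≈ 2377.5)
c(q) + p = 348*(-121)² + 4755/2 = 348*14641 + 4755/2 = 5095068 + 4755/2 = 10194891/2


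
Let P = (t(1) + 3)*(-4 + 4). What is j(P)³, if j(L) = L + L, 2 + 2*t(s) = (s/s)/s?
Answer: 0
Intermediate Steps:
t(s) = -1 + 1/(2*s) (t(s) = -1 + ((s/s)/s)/2 = -1 + (1/s)/2 = -1 + 1/(2*s))
P = 0 (P = ((½ - 1*1)/1 + 3)*(-4 + 4) = (1*(½ - 1) + 3)*0 = (1*(-½) + 3)*0 = (-½ + 3)*0 = (5/2)*0 = 0)
j(L) = 2*L
j(P)³ = (2*0)³ = 0³ = 0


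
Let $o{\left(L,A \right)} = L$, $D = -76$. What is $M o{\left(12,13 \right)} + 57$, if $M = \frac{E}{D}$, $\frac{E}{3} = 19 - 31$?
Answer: $\frac{1191}{19} \approx 62.684$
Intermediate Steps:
$E = -36$ ($E = 3 \left(19 - 31\right) = 3 \left(-12\right) = -36$)
$M = \frac{9}{19}$ ($M = - \frac{36}{-76} = \left(-36\right) \left(- \frac{1}{76}\right) = \frac{9}{19} \approx 0.47368$)
$M o{\left(12,13 \right)} + 57 = \frac{9}{19} \cdot 12 + 57 = \frac{108}{19} + 57 = \frac{1191}{19}$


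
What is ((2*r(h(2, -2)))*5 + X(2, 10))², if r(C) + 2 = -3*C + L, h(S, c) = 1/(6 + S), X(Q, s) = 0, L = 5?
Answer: 11025/16 ≈ 689.06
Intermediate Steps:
r(C) = 3 - 3*C (r(C) = -2 + (-3*C + 5) = -2 + (5 - 3*C) = 3 - 3*C)
((2*r(h(2, -2)))*5 + X(2, 10))² = ((2*(3 - 3/(6 + 2)))*5 + 0)² = ((2*(3 - 3/8))*5 + 0)² = ((2*(21/8))*5 + 0)² = ((21/4)*5 + 0)² = (105/4 + 0)² = (105/4)² = 11025/16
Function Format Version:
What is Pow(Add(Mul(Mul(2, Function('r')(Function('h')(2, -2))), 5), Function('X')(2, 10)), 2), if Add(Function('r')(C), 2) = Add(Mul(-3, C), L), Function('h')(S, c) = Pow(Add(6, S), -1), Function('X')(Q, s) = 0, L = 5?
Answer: Rational(11025, 16) ≈ 689.06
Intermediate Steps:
Function('r')(C) = Add(3, Mul(-3, C)) (Function('r')(C) = Add(-2, Add(Mul(-3, C), 5)) = Add(-2, Add(5, Mul(-3, C))) = Add(3, Mul(-3, C)))
Pow(Add(Mul(Mul(2, Function('r')(Function('h')(2, -2))), 5), Function('X')(2, 10)), 2) = Pow(Add(Mul(Mul(2, Add(3, Mul(-3, Pow(Add(6, 2), -1)))), 5), 0), 2) = Pow(Add(Mul(Mul(2, Add(3, Mul(-3, Pow(8, -1)))), 5), 0), 2) = Pow(Add(Mul(Mul(2, Add(3, Mul(-3, Rational(1, 8)))), 5), 0), 2) = Pow(Add(Mul(Mul(2, Add(3, Rational(-3, 8))), 5), 0), 2) = Pow(Add(Mul(Mul(2, Rational(21, 8)), 5), 0), 2) = Pow(Add(Mul(Rational(21, 4), 5), 0), 2) = Pow(Add(Rational(105, 4), 0), 2) = Pow(Rational(105, 4), 2) = Rational(11025, 16)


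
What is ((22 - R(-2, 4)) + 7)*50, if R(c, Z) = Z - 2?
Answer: 1350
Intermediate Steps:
R(c, Z) = -2 + Z
((22 - R(-2, 4)) + 7)*50 = ((22 - (-2 + 4)) + 7)*50 = ((22 - 1*2) + 7)*50 = ((22 - 2) + 7)*50 = (20 + 7)*50 = 27*50 = 1350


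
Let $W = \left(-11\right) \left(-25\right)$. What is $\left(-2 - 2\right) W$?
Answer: $-1100$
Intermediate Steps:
$W = 275$
$\left(-2 - 2\right) W = \left(-2 - 2\right) 275 = \left(-4\right) 275 = -1100$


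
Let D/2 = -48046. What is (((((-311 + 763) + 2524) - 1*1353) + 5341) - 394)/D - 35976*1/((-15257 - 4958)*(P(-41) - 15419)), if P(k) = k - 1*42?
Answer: -515579288973/7528157897390 ≈ -0.068487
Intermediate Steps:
D = -96092 (D = 2*(-48046) = -96092)
P(k) = -42 + k (P(k) = k - 42 = -42 + k)
(((((-311 + 763) + 2524) - 1*1353) + 5341) - 394)/D - 35976*1/((-15257 - 4958)*(P(-41) - 15419)) = (((((-311 + 763) + 2524) - 1*1353) + 5341) - 394)/(-96092) - 35976*1/((-15257 - 4958)*((-42 - 41) - 15419)) = ((((452 + 2524) - 1353) + 5341) - 394)*(-1/96092) - 35976*(-1/(20215*(-83 - 15419))) = (((2976 - 1353) + 5341) - 394)*(-1/96092) - 35976/((-20215*(-15502))) = ((1623 + 5341) - 394)*(-1/96092) - 35976/313372930 = (6964 - 394)*(-1/96092) - 35976*1/313372930 = 6570*(-1/96092) - 17988/156686465 = -3285/48046 - 17988/156686465 = -515579288973/7528157897390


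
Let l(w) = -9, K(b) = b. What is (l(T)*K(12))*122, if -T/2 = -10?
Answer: -13176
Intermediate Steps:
T = 20 (T = -2*(-10) = 20)
(l(T)*K(12))*122 = -9*12*122 = -108*122 = -13176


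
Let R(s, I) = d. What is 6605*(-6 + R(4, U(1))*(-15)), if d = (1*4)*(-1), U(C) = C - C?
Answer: 356670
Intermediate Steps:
U(C) = 0
d = -4 (d = 4*(-1) = -4)
R(s, I) = -4
6605*(-6 + R(4, U(1))*(-15)) = 6605*(-6 - 4*(-15)) = 6605*(-6 + 60) = 6605*54 = 356670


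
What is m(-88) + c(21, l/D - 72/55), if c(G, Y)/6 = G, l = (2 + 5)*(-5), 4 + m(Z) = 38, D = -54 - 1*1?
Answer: 160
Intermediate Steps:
D = -55 (D = -54 - 1 = -55)
m(Z) = 34 (m(Z) = -4 + 38 = 34)
l = -35 (l = 7*(-5) = -35)
c(G, Y) = 6*G
m(-88) + c(21, l/D - 72/55) = 34 + 6*21 = 34 + 126 = 160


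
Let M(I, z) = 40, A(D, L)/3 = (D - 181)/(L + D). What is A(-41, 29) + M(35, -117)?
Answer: 191/2 ≈ 95.500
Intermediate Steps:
A(D, L) = 3*(-181 + D)/(D + L) (A(D, L) = 3*((D - 181)/(L + D)) = 3*((-181 + D)/(D + L)) = 3*(-181 + D)/(D + L))
A(-41, 29) + M(35, -117) = 3*(-181 - 41)/(-41 + 29) + 40 = 3*(-222)/(-12) + 40 = 3*(-1/12)*(-222) + 40 = 111/2 + 40 = 191/2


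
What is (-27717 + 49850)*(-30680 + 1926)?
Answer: -636412282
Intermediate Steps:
(-27717 + 49850)*(-30680 + 1926) = 22133*(-28754) = -636412282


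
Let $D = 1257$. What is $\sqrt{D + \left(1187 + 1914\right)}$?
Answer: $\sqrt{4358} \approx 66.015$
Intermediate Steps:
$\sqrt{D + \left(1187 + 1914\right)} = \sqrt{1257 + \left(1187 + 1914\right)} = \sqrt{1257 + 3101} = \sqrt{4358}$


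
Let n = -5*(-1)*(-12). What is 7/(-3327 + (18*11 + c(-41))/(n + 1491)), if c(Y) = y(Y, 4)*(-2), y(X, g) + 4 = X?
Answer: -1113/528961 ≈ -0.0021041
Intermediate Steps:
y(X, g) = -4 + X
c(Y) = 8 - 2*Y (c(Y) = (-4 + Y)*(-2) = 8 - 2*Y)
n = -60 (n = 5*(-12) = -60)
7/(-3327 + (18*11 + c(-41))/(n + 1491)) = 7/(-3327 + (18*11 + (8 - 2*(-41)))/(-60 + 1491)) = 7/(-3327 + (198 + (8 + 82))/1431) = 7/(-3327 + (198 + 90)*(1/1431)) = 7/(-3327 + 288*(1/1431)) = 7/(-3327 + 32/159) = 7/(-528961/159) = -159/528961*7 = -1113/528961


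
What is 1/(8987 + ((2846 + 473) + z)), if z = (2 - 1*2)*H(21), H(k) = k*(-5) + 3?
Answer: 1/12306 ≈ 8.1261e-5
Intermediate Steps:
H(k) = 3 - 5*k (H(k) = -5*k + 3 = 3 - 5*k)
z = 0 (z = (2 - 1*2)*(3 - 5*21) = (2 - 2)*(3 - 105) = 0*(-102) = 0)
1/(8987 + ((2846 + 473) + z)) = 1/(8987 + ((2846 + 473) + 0)) = 1/(8987 + (3319 + 0)) = 1/(8987 + 3319) = 1/12306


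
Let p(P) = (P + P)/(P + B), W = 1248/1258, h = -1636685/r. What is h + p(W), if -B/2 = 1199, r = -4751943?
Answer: 1230864504983/3582294998037 ≈ 0.34360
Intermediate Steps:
B = -2398 (B = -2*1199 = -2398)
h = 1636685/4751943 (h = -1636685/(-4751943) = -1636685*(-1/4751943) = 1636685/4751943 ≈ 0.34442)
W = 624/629 (W = 1248*(1/1258) = 624/629 ≈ 0.99205)
p(P) = 2*P/(-2398 + P) (p(P) = (P + P)/(P - 2398) = (2*P)/(-2398 + P) = 2*P/(-2398 + P))
h + p(W) = 1636685/4751943 + 2*(624/629)/(-2398 + 624/629) = 1636685/4751943 + 2*(624/629)/(-1507718/629) = 1636685/4751943 + 2*(624/629)*(-629/1507718) = 1636685/4751943 - 624/753859 = 1230864504983/3582294998037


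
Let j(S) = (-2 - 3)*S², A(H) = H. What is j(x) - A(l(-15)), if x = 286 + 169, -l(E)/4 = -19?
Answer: -1035201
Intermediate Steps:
l(E) = 76 (l(E) = -4*(-19) = 76)
x = 455
j(S) = -5*S²
j(x) - A(l(-15)) = -5*455² - 1*76 = -5*207025 - 76 = -1035125 - 76 = -1035201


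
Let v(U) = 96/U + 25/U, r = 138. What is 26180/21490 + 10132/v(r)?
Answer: 429297566/37147 ≈ 11557.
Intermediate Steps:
v(U) = 121/U
26180/21490 + 10132/v(r) = 26180/21490 + 10132/((121/138)) = 26180*(1/21490) + 10132/((121*(1/138))) = 374/307 + 10132/(121/138) = 374/307 + 10132*(138/121) = 374/307 + 1398216/121 = 429297566/37147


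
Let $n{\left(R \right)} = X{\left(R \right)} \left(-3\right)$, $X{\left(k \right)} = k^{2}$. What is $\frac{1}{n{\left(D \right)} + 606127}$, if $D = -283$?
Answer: $\frac{1}{365860} \approx 2.7333 \cdot 10^{-6}$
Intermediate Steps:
$n{\left(R \right)} = - 3 R^{2}$ ($n{\left(R \right)} = R^{2} \left(-3\right) = - 3 R^{2}$)
$\frac{1}{n{\left(D \right)} + 606127} = \frac{1}{- 3 \left(-283\right)^{2} + 606127} = \frac{1}{\left(-3\right) 80089 + 606127} = \frac{1}{-240267 + 606127} = \frac{1}{365860}$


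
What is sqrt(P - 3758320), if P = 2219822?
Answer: I*sqrt(1538498) ≈ 1240.4*I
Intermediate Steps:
sqrt(P - 3758320) = sqrt(2219822 - 3758320) = sqrt(-1538498) = I*sqrt(1538498)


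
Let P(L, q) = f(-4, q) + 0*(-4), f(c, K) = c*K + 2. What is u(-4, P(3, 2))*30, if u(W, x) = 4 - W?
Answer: 240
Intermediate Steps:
f(c, K) = 2 + K*c (f(c, K) = K*c + 2 = 2 + K*c)
P(L, q) = 2 - 4*q (P(L, q) = (2 + q*(-4)) + 0*(-4) = (2 - 4*q) + 0 = 2 - 4*q)
u(-4, P(3, 2))*30 = (4 - 1*(-4))*30 = (4 + 4)*30 = 8*30 = 240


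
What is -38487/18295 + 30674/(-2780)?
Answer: -66817469/5086010 ≈ -13.137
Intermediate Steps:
-38487/18295 + 30674/(-2780) = -38487*1/18295 + 30674*(-1/2780) = -38487/18295 - 15337/1390 = -66817469/5086010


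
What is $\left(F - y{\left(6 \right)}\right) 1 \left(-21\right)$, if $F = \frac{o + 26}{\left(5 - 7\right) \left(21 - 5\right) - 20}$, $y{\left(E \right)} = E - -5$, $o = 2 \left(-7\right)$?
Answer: $\frac{3066}{13} \approx 235.85$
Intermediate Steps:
$o = -14$
$y{\left(E \right)} = 5 + E$ ($y{\left(E \right)} = E + 5 = 5 + E$)
$F = - \frac{3}{13}$ ($F = \frac{-14 + 26}{\left(5 - 7\right) \left(21 - 5\right) - 20} = \frac{12}{\left(-2\right) 16 - 20} = \frac{12}{-32 - 20} = \frac{12}{-52} = 12 \left(- \frac{1}{52}\right) = - \frac{3}{13} \approx -0.23077$)
$\left(F - y{\left(6 \right)}\right) 1 \left(-21\right) = \left(- \frac{3}{13} - \left(5 + 6\right)\right) 1 \left(-21\right) = \left(- \frac{3}{13} - 11\right) \left(-21\right) = \left(- \frac{146}{13}\right) \left(-21\right) = \frac{3066}{13}$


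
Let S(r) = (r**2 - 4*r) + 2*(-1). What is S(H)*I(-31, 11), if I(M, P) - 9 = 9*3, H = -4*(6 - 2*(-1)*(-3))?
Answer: -72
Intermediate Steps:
H = 0 (H = -4*(6 + 2*(-3)) = -4*(6 - 6) = -4*0 = 0)
I(M, P) = 36 (I(M, P) = 9 + 9*3 = 9 + 27 = 36)
S(r) = -2 + r**2 - 4*r (S(r) = (r**2 - 4*r) - 2 = -2 + r**2 - 4*r)
S(H)*I(-31, 11) = (-2 + 0**2 - 4*0)*36 = (-2 + 0 + 0)*36 = -2*36 = -72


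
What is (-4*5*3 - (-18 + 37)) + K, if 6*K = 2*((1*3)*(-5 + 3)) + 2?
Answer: -242/3 ≈ -80.667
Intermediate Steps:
K = -5/3 (K = (2*((1*3)*(-5 + 3)) + 2)/6 = (2*(3*(-2)) + 2)/6 = (2*(-6) + 2)/6 = (-12 + 2)/6 = (⅙)*(-10) = -5/3 ≈ -1.6667)
(-4*5*3 - (-18 + 37)) + K = (-4*5*3 - (-18 + 37)) - 5/3 = (-20*3 - 1*19) - 5/3 = (-60 - 19) - 5/3 = -79 - 5/3 = -242/3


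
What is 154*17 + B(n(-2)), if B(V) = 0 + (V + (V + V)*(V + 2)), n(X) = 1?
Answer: 2625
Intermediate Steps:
B(V) = V + 2*V*(2 + V) (B(V) = 0 + (V + (2*V)*(2 + V)) = 0 + (V + 2*V*(2 + V)) = V + 2*V*(2 + V))
154*17 + B(n(-2)) = 154*17 + 1*(5 + 2*1) = 2618 + 1*(5 + 2) = 2618 + 1*7 = 2618 + 7 = 2625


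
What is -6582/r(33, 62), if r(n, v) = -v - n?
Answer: 6582/95 ≈ 69.284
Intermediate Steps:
r(n, v) = -n - v
-6582/r(33, 62) = -6582/(-1*33 - 1*62) = -6582/(-33 - 62) = -6582/(-95) = -6582*(-1/95) = 6582/95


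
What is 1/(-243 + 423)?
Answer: 1/180 ≈ 0.0055556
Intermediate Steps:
1/(-243 + 423) = 1/180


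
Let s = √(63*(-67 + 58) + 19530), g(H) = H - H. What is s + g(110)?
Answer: 21*√43 ≈ 137.71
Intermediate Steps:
g(H) = 0
s = 21*√43 (s = √(63*(-9) + 19530) = √(-567 + 19530) = √18963 = 21*√43 ≈ 137.71)
s + g(110) = 21*√43 + 0 = 21*√43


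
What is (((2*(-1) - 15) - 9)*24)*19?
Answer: -11856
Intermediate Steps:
(((2*(-1) - 15) - 9)*24)*19 = (((-2 - 15) - 9)*24)*19 = ((-17 - 9)*24)*19 = -26*24*19 = -624*19 = -11856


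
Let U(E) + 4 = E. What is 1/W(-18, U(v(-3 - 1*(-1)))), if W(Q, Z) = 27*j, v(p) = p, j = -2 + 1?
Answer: -1/27 ≈ -0.037037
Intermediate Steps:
j = -1
U(E) = -4 + E
W(Q, Z) = -27 (W(Q, Z) = 27*(-1) = -27)
1/W(-18, U(v(-3 - 1*(-1)))) = 1/(-27) = -1/27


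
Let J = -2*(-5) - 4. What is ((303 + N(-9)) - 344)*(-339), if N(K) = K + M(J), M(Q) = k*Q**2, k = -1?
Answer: 29154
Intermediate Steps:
J = 6 (J = 10 - 4 = 6)
M(Q) = -Q**2
N(K) = -36 + K (N(K) = K - 1*6**2 = K - 1*36 = K - 36 = -36 + K)
((303 + N(-9)) - 344)*(-339) = ((303 + (-36 - 9)) - 344)*(-339) = ((303 - 45) - 344)*(-339) = (258 - 344)*(-339) = -86*(-339) = 29154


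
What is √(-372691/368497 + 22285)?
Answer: 3*√336215964866682/368497 ≈ 149.28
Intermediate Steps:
√(-372691/368497 + 22285) = √(8211582954/368497) = 3*√336215964866682/368497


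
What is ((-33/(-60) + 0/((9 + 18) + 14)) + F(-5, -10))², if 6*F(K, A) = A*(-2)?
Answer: 54289/3600 ≈ 15.080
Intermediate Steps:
F(K, A) = -A/3 (F(K, A) = (A*(-2))/6 = (-2*A)/6 = -A/3)
((-33/(-60) + 0/((9 + 18) + 14)) + F(-5, -10))² = ((-33/(-60) + 0/((9 + 18) + 14)) - ⅓*(-10))² = ((-33*(-1/60) + 0/(27 + 14)) + 10/3)² = ((11/20 + 0/41) + 10/3)² = ((11/20 + 0*(1/41)) + 10/3)² = ((11/20 + 0) + 10/3)² = (11/20 + 10/3)² = (233/60)² = 54289/3600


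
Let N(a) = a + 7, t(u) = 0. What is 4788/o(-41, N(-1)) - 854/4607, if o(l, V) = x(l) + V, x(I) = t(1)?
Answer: 3675532/4607 ≈ 797.81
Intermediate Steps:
N(a) = 7 + a
x(I) = 0
o(l, V) = V (o(l, V) = 0 + V = V)
4788/o(-41, N(-1)) - 854/4607 = 4788/(7 - 1) - 854/4607 = 4788/6 - 854*1/4607 = 4788*(⅙) - 854/4607 = 798 - 854/4607 = 3675532/4607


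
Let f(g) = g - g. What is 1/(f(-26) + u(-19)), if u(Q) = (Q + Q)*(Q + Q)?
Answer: 1/1444 ≈ 0.00069252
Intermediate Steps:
f(g) = 0
u(Q) = 4*Q**2 (u(Q) = (2*Q)*(2*Q) = 4*Q**2)
1/(f(-26) + u(-19)) = 1/(0 + 4*(-19)**2) = 1/(0 + 4*361) = 1/(0 + 1444) = 1/1444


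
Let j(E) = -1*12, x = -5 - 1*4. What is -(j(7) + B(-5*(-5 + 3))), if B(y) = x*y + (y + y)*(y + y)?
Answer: -298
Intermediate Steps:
x = -9 (x = -5 - 4 = -9)
j(E) = -12
B(y) = -9*y + 4*y² (B(y) = -9*y + (y + y)*(y + y) = -9*y + (2*y)*(2*y) = -9*y + 4*y²)
-(j(7) + B(-5*(-5 + 3))) = -(-12 + (-5*(-5 + 3))*(-9 + 4*(-5*(-5 + 3)))) = -(-12 + (-5*(-2))*(-9 + 4*(-5*(-2)))) = -(-12 + 10*(-9 + 4*10)) = -(-12 + 10*(-9 + 40)) = -(-12 + 10*31) = -(-12 + 310) = -1*298 = -298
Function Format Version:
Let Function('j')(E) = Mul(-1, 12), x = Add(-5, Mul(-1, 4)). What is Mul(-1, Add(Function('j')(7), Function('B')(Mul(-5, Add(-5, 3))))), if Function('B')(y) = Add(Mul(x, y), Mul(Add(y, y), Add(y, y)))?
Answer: -298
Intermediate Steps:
x = -9 (x = Add(-5, -4) = -9)
Function('j')(E) = -12
Function('B')(y) = Add(Mul(-9, y), Mul(4, Pow(y, 2))) (Function('B')(y) = Add(Mul(-9, y), Mul(Add(y, y), Add(y, y))) = Add(Mul(-9, y), Mul(Mul(2, y), Mul(2, y))) = Add(Mul(-9, y), Mul(4, Pow(y, 2))))
Mul(-1, Add(Function('j')(7), Function('B')(Mul(-5, Add(-5, 3))))) = Mul(-1, Add(-12, Mul(Mul(-5, Add(-5, 3)), Add(-9, Mul(4, Mul(-5, Add(-5, 3))))))) = Mul(-1, Add(-12, Mul(Mul(-5, -2), Add(-9, Mul(4, Mul(-5, -2)))))) = Mul(-1, Add(-12, Mul(10, Add(-9, Mul(4, 10))))) = Mul(-1, Add(-12, Mul(10, Add(-9, 40)))) = Mul(-1, Add(-12, Mul(10, 31))) = Mul(-1, Add(-12, 310)) = Mul(-1, 298) = -298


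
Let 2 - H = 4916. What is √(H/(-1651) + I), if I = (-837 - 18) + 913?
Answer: 88*√127/127 ≈ 7.8087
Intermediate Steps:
H = -4914 (H = 2 - 1*4916 = 2 - 4916 = -4914)
I = 58 (I = -855 + 913 = 58)
√(H/(-1651) + I) = √(-4914/(-1651) + 58) = √(-4914*(-1/1651) + 58) = √(378/127 + 58) = √(7744/127) = 88*√127/127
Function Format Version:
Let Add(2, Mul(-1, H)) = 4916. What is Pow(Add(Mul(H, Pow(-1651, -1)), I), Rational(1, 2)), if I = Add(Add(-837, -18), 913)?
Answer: Mul(Rational(88, 127), Pow(127, Rational(1, 2))) ≈ 7.8087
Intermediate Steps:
H = -4914 (H = Add(2, Mul(-1, 4916)) = Add(2, -4916) = -4914)
I = 58 (I = Add(-855, 913) = 58)
Pow(Add(Mul(H, Pow(-1651, -1)), I), Rational(1, 2)) = Pow(Add(Mul(-4914, Pow(-1651, -1)), 58), Rational(1, 2)) = Pow(Add(Mul(-4914, Rational(-1, 1651)), 58), Rational(1, 2)) = Pow(Add(Rational(378, 127), 58), Rational(1, 2)) = Pow(Rational(7744, 127), Rational(1, 2)) = Mul(Rational(88, 127), Pow(127, Rational(1, 2)))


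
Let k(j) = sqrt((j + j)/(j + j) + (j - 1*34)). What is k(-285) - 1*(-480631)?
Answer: 480631 + I*sqrt(318) ≈ 4.8063e+5 + 17.833*I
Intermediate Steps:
k(j) = sqrt(-33 + j) (k(j) = sqrt((2*j)/((2*j)) + (j - 34)) = sqrt((2*j)*(1/(2*j)) + (-34 + j)) = sqrt(1 + (-34 + j)) = sqrt(-33 + j))
k(-285) - 1*(-480631) = sqrt(-33 - 285) - 1*(-480631) = sqrt(-318) + 480631 = I*sqrt(318) + 480631 = 480631 + I*sqrt(318)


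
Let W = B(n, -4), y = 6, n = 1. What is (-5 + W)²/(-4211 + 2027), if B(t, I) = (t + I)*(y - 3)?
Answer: -7/78 ≈ -0.089744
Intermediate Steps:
B(t, I) = 3*I + 3*t (B(t, I) = (t + I)*(6 - 3) = (I + t)*3 = 3*I + 3*t)
W = -9 (W = 3*(-4) + 3*1 = -12 + 3 = -9)
(-5 + W)²/(-4211 + 2027) = (-5 - 9)²/(-4211 + 2027) = (-14)²/(-2184) = -1/2184*196 = -7/78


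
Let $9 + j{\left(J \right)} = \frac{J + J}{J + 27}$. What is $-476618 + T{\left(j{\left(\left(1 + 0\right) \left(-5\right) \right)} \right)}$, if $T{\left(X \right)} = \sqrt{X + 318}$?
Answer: $-476618 + \frac{\sqrt{37334}}{11} \approx -4.766 \cdot 10^{5}$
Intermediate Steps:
$j{\left(J \right)} = -9 + \frac{2 J}{27 + J}$ ($j{\left(J \right)} = -9 + \frac{J + J}{J + 27} = -9 + \frac{2 J}{27 + J}$)
$T{\left(X \right)} = \sqrt{318 + X}$
$-476618 + T{\left(j{\left(\left(1 + 0\right) \left(-5\right) \right)} \right)} = -476618 + \sqrt{318 + \frac{-243 - 7 \left(1 + 0\right) \left(-5\right)}{27 + \left(1 + 0\right) \left(-5\right)}} = -476618 + \sqrt{318 + \frac{-243 - 7 \cdot 1 \left(-5\right)}{27 + 1 \left(-5\right)}} = -476618 + \sqrt{318 + \frac{-243 - -35}{27 - 5}} = -476618 + \sqrt{318 + \frac{-243 + 35}{22}} = -476618 + \sqrt{318 + \frac{1}{22} \left(-208\right)} = -476618 + \sqrt{318 - \frac{104}{11}} = -476618 + \sqrt{\frac{3394}{11}} = -476618 + \frac{\sqrt{37334}}{11}$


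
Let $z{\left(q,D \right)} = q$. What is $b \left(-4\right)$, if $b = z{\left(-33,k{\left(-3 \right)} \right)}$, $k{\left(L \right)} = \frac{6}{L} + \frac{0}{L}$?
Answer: $132$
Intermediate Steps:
$k{\left(L \right)} = \frac{6}{L}$ ($k{\left(L \right)} = \frac{6}{L} + 0 = \frac{6}{L}$)
$b = -33$
$b \left(-4\right) = \left(-33\right) \left(-4\right) = 132$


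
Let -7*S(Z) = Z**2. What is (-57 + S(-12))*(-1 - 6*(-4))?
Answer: -12489/7 ≈ -1784.1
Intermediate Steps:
S(Z) = -Z**2/7
(-57 + S(-12))*(-1 - 6*(-4)) = (-57 - 1/7*(-12)**2)*(-1 - 6*(-4)) = (-57 - 1/7*144)*(-1 + 24) = (-57 - 144/7)*23 = -543/7*23 = -12489/7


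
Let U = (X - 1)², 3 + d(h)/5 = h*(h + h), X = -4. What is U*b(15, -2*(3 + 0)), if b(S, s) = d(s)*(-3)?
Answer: -25875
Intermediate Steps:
d(h) = -15 + 10*h² (d(h) = -15 + 5*(h*(h + h)) = -15 + 5*(h*(2*h)) = -15 + 5*(2*h²) = -15 + 10*h²)
b(S, s) = 45 - 30*s² (b(S, s) = (-15 + 10*s²)*(-3) = 45 - 30*s²)
U = 25 (U = (-4 - 1)² = (-5)² = 25)
U*b(15, -2*(3 + 0)) = 25*(45 - 30*4*(3 + 0)²) = 25*(45 - 30*(-2*3)²) = 25*(45 - 30*(-6)²) = 25*(45 - 30*36) = 25*(45 - 1080) = 25*(-1035) = -25875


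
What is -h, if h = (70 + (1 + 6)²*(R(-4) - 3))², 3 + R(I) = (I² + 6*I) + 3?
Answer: -219961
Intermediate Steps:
R(I) = I² + 6*I (R(I) = -3 + ((I² + 6*I) + 3) = -3 + (3 + I² + 6*I) = I² + 6*I)
h = 219961 (h = (70 + (1 + 6)²*(-4*(6 - 4) - 3))² = (70 + 7²*(-4*2 - 3))² = (70 + 49*(-8 - 3))² = (70 + 49*(-11))² = (70 - 539)² = (-469)² = 219961)
-h = -1*219961 = -219961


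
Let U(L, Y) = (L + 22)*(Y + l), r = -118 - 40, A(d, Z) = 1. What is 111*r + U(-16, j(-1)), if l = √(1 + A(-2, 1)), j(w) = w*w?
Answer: -17532 + 6*√2 ≈ -17524.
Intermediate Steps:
j(w) = w²
r = -158
l = √2 (l = √(1 + 1) = √2 ≈ 1.4142)
U(L, Y) = (22 + L)*(Y + √2) (U(L, Y) = (L + 22)*(Y + √2) = (22 + L)*(Y + √2))
111*r + U(-16, j(-1)) = 111*(-158) + (22*(-1)² + 22*√2 - 16*(-1)² - 16*√2) = -17538 + (22*1 + 22*√2 - 16*1 - 16*√2) = -17538 + (22 + 22*√2 - 16 - 16*√2) = -17538 + (6 + 6*√2) = -17532 + 6*√2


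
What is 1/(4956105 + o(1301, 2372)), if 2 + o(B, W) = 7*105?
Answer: 1/4956838 ≈ 2.0174e-7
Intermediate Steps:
o(B, W) = 733 (o(B, W) = -2 + 7*105 = -2 + 735 = 733)
1/(4956105 + o(1301, 2372)) = 1/(4956105 + 733) = 1/4956838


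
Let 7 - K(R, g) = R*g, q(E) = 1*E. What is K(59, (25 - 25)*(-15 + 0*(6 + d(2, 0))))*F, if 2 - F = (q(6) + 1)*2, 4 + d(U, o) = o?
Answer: -84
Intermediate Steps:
q(E) = E
d(U, o) = -4 + o
K(R, g) = 7 - R*g
F = -12 (F = 2 - (6 + 1)*2 = 2 - 7*2 = 2 - 1*14 = 2 - 14 = -12)
K(59, (25 - 25)*(-15 + 0*(6 + d(2, 0))))*F = (7 - 1*59*(25 - 25)*(-15 + 0*(6 + (-4 + 0))))*(-12) = (7 - 1*59*0*(-15 + 0*(6 - 4)))*(-12) = (7 - 1*59*0*(-15 + 0*2))*(-12) = (7 - 1*59*0*(-15 + 0))*(-12) = (7 - 1*59*0*(-15))*(-12) = (7 - 1*59*0)*(-12) = (7 + 0)*(-12) = 7*(-12) = -84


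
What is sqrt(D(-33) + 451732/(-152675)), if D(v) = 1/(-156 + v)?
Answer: I*sqrt(11414119521)/62055 ≈ 1.7216*I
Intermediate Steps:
sqrt(D(-33) + 451732/(-152675)) = sqrt(1/(-156 - 33) + 451732/(-152675)) = sqrt(1/(-189) + 451732*(-1/152675)) = sqrt(-1/189 - 14572/4925) = sqrt(-2759033/930825) = I*sqrt(11414119521)/62055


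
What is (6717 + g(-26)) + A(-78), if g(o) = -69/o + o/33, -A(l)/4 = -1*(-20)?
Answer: 5696147/858 ≈ 6638.9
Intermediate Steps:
A(l) = -80 (A(l) = -(-4)*(-20) = -4*20 = -80)
g(o) = -69/o + o/33 (g(o) = -69/o + o*(1/33) = -69/o + o/33)
(6717 + g(-26)) + A(-78) = (6717 + (-69/(-26) + (1/33)*(-26))) - 80 = (6717 + (-69*(-1/26) - 26/33)) - 80 = (6717 + (69/26 - 26/33)) - 80 = (6717 + 1601/858) - 80 = 5764787/858 - 80 = 5696147/858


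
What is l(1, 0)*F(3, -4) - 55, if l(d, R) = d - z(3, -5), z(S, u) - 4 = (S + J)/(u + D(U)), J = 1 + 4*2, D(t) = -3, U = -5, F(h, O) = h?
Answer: -119/2 ≈ -59.500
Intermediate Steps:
J = 9 (J = 1 + 8 = 9)
z(S, u) = 4 + (9 + S)/(-3 + u) (z(S, u) = 4 + (S + 9)/(u - 3) = 4 + (9 + S)/(-3 + u))
l(d, R) = -5/2 + d (l(d, R) = d - (-3 + 3 + 4*(-5))/(-3 - 5) = d - (-3 + 3 - 20)/(-8) = d - (-1)*(-20)/8 = d - 1*5/2 = d - 5/2 = -5/2 + d)
l(1, 0)*F(3, -4) - 55 = (-5/2 + 1)*3 - 55 = -3/2*3 - 55 = -9/2 - 55 = -119/2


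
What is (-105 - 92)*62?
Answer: -12214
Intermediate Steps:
(-105 - 92)*62 = -197*62 = -12214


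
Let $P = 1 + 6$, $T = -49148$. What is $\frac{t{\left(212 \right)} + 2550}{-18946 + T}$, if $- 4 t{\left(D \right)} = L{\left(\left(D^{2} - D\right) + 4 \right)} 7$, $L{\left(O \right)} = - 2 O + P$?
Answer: $- \frac{636455}{272376} \approx -2.3367$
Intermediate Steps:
$P = 7$
$L{\left(O \right)} = 7 - 2 O$ ($L{\left(O \right)} = - 2 O + 7 = 7 - 2 O$)
$t{\left(D \right)} = \frac{7}{4} - \frac{7 D}{2} + \frac{7 D^{2}}{2}$ ($t{\left(D \right)} = - \frac{\left(7 - 2 \left(\left(D^{2} - D\right) + 4\right)\right) 7}{4} = - \frac{\left(7 - 2 \left(4 + D^{2} - D\right)\right) 7}{4} = - \frac{\left(7 - \left(8 - 2 D + 2 D^{2}\right)\right) 7}{4} = - \frac{\left(-1 - 2 D^{2} + 2 D\right) 7}{4} = - \frac{-7 - 14 D^{2} + 14 D}{4} = \frac{7}{4} - \frac{7 D}{2} + \frac{7 D^{2}}{2}$)
$\frac{t{\left(212 \right)} + 2550}{-18946 + T} = \frac{\left(\frac{7}{4} - 742 + \frac{7 \cdot 212^{2}}{2}\right) + 2550}{-18946 - 49148} = \frac{\left(\frac{7}{4} - 742 + \frac{7}{2} \cdot 44944\right) + 2550}{-68094} = \left(\left(\frac{7}{4} - 742 + 157304\right) + 2550\right) \left(- \frac{1}{68094}\right) = \left(\frac{626255}{4} + 2550\right) \left(- \frac{1}{68094}\right) = \frac{636455}{4} \left(- \frac{1}{68094}\right) = - \frac{636455}{272376}$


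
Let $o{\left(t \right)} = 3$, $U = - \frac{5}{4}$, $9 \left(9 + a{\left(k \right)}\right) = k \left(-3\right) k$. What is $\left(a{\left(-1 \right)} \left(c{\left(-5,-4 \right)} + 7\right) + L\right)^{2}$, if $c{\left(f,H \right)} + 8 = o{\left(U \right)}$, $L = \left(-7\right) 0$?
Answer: $\frac{3136}{9} \approx 348.44$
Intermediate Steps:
$L = 0$
$a{\left(k \right)} = -9 - \frac{k^{2}}{3}$ ($a{\left(k \right)} = -9 + \frac{k \left(-3\right) k}{9} = -9 + \frac{- 3 k k}{9} = -9 + \frac{\left(-3\right) k^{2}}{9} = -9 - \frac{k^{2}}{3}$)
$U = - \frac{5}{4}$ ($U = \left(-5\right) \frac{1}{4} = - \frac{5}{4} \approx -1.25$)
$c{\left(f,H \right)} = -5$ ($c{\left(f,H \right)} = -8 + 3 = -5$)
$\left(a{\left(-1 \right)} \left(c{\left(-5,-4 \right)} + 7\right) + L\right)^{2} = \left(\left(-9 - \frac{\left(-1\right)^{2}}{3}\right) \left(-5 + 7\right) + 0\right)^{2} = \left(\left(-9 - \frac{1}{3}\right) 2 + 0\right)^{2} = \left(\left(- \frac{28}{3}\right) 2 + 0\right)^{2} = \left(- \frac{56}{3} + 0\right)^{2} = \left(- \frac{56}{3}\right)^{2} = \frac{3136}{9}$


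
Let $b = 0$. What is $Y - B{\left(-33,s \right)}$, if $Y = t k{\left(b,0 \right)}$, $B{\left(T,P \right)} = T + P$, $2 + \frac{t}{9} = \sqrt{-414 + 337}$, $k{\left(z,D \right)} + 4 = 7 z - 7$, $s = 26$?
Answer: $205 - 99 i \sqrt{77} \approx 205.0 - 868.72 i$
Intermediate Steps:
$k{\left(z,D \right)} = -11 + 7 z$ ($k{\left(z,D \right)} = -4 + \left(7 z - 7\right) = -4 + \left(-7 + 7 z\right) = -11 + 7 z$)
$t = -18 + 9 i \sqrt{77}$ ($t = -18 + 9 \sqrt{-414 + 337} = -18 + 9 \sqrt{-77} = -18 + 9 i \sqrt{77} \approx -18.0 + 78.975 i$)
$B{\left(T,P \right)} = P + T$
$Y = 198 - 99 i \sqrt{77}$ ($Y = \left(-18 + 9 i \sqrt{77}\right) \left(-11 + 7 \cdot 0\right) = \left(-18 + 9 i \sqrt{77}\right) \left(-11 + 0\right) = \left(-18 + 9 i \sqrt{77}\right) \left(-11\right) = 198 - 99 i \sqrt{77} \approx 198.0 - 868.72 i$)
$Y - B{\left(-33,s \right)} = \left(198 - 99 i \sqrt{77}\right) - \left(26 - 33\right) = \left(198 - 99 i \sqrt{77}\right) - -7 = \left(198 - 99 i \sqrt{77}\right) + 7 = 205 - 99 i \sqrt{77}$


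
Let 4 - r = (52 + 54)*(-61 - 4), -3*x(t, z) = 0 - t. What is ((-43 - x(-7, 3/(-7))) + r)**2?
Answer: 422713600/9 ≈ 4.6968e+7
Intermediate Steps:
x(t, z) = t/3 (x(t, z) = -(0 - t)/3 = -(-1)*t/3 = t/3)
r = 6894 (r = 4 - (52 + 54)*(-61 - 4) = 4 - 106*(-65) = 4 - 1*(-6890) = 4 + 6890 = 6894)
((-43 - x(-7, 3/(-7))) + r)**2 = ((-43 - (-7)/3) + 6894)**2 = ((-43 - 1*(-7/3)) + 6894)**2 = ((-43 + 7/3) + 6894)**2 = (-122/3 + 6894)**2 = (20560/3)**2 = 422713600/9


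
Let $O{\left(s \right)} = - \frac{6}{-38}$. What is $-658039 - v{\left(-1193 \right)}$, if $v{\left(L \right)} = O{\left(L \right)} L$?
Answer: $- \frac{12499162}{19} \approx -6.5785 \cdot 10^{5}$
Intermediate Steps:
$O{\left(s \right)} = \frac{3}{19}$ ($O{\left(s \right)} = \left(-6\right) \left(- \frac{1}{38}\right) = \frac{3}{19}$)
$v{\left(L \right)} = \frac{3 L}{19}$
$-658039 - v{\left(-1193 \right)} = -658039 - \frac{3}{19} \left(-1193\right) = -658039 - - \frac{3579}{19} = -658039 + \frac{3579}{19} = - \frac{12499162}{19}$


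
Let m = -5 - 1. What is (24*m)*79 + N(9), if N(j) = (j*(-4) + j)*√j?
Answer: -11457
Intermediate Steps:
m = -6
N(j) = -3*j^(3/2) (N(j) = (-4*j + j)*√j = (-3*j)*√j = -3*j^(3/2))
(24*m)*79 + N(9) = (24*(-6))*79 - 3*9^(3/2) = -144*79 - 3*27 = -11376 - 81 = -11457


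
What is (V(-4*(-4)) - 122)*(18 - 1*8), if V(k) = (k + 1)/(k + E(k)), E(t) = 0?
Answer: -9675/8 ≈ -1209.4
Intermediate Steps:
V(k) = (1 + k)/k (V(k) = (k + 1)/(k + 0) = (1 + k)/k)
(V(-4*(-4)) - 122)*(18 - 1*8) = ((1 - 4*(-4))/((-4*(-4))) - 122)*(18 - 1*8) = ((1 + 16)/16 - 122)*(18 - 8) = ((1/16)*17 - 122)*10 = (17/16 - 122)*10 = -1935/16*10 = -9675/8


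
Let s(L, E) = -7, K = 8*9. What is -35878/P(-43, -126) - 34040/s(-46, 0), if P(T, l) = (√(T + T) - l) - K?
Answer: 44313098/10507 + 17939*I*√86/1501 ≈ 4217.5 + 110.83*I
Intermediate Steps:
K = 72
P(T, l) = -72 - l + √2*√T (P(T, l) = (√(T + T) - l) - 1*72 = (√(2*T) - l) - 72 = (√2*√T - l) - 72 = (-l + √2*√T) - 72 = -72 - l + √2*√T)
-35878/P(-43, -126) - 34040/s(-46, 0) = -35878/(-72 - 1*(-126) + √2*√(-43)) - 34040/(-7) = -35878/(-72 + 126 + √2*(I*√43)) - 34040*(-⅐) = -35878/(-72 + 126 + I*√86) + 34040/7 = -35878/(54 + I*√86) + 34040/7 = 34040/7 - 35878/(54 + I*√86)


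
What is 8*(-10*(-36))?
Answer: 2880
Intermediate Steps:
8*(-10*(-36)) = 8*360 = 2880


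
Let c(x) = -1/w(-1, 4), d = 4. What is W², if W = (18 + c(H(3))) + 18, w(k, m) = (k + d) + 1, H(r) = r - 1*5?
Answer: 20449/16 ≈ 1278.1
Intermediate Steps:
H(r) = -5 + r (H(r) = r - 5 = -5 + r)
w(k, m) = 5 + k (w(k, m) = (k + 4) + 1 = (4 + k) + 1 = 5 + k)
c(x) = -¼ (c(x) = -1/(5 - 1) = -1/4 = -1*¼ = -¼)
W = 143/4 (W = (18 - ¼) + 18 = 71/4 + 18 = 143/4 ≈ 35.750)
W² = (143/4)² = 20449/16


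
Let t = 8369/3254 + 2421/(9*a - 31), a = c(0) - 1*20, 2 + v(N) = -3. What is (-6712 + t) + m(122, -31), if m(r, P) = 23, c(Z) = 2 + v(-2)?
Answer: -1296548885/193613 ≈ -6696.6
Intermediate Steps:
v(N) = -5 (v(N) = -2 - 3 = -5)
c(Z) = -3 (c(Z) = 2 - 5 = -3)
a = -23 (a = -3 - 1*20 = -3 - 20 = -23)
t = -1471528/193613 (t = 8369/3254 + 2421/(9*(-23) - 31) = 8369*(1/3254) + 2421/(-207 - 31) = 8369/3254 + 2421/(-238) = 8369/3254 + 2421*(-1/238) = 8369/3254 - 2421/238 = -1471528/193613 ≈ -7.6004)
(-6712 + t) + m(122, -31) = (-6712 - 1471528/193613) + 23 = -1301001984/193613 + 23 = -1296548885/193613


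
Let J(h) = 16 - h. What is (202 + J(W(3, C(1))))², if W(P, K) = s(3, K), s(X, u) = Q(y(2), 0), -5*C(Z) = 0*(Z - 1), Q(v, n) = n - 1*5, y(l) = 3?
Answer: 49729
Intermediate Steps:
Q(v, n) = -5 + n (Q(v, n) = n - 5 = -5 + n)
C(Z) = 0 (C(Z) = -0*(Z - 1) = -0*(-1 + Z) = -⅕*0 = 0)
s(X, u) = -5 (s(X, u) = -5 + 0 = -5)
W(P, K) = -5
(202 + J(W(3, C(1))))² = (202 + (16 - 1*(-5)))² = (202 + (16 + 5))² = (202 + 21)² = 223² = 49729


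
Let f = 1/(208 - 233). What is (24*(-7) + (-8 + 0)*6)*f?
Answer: 216/25 ≈ 8.6400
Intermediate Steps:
f = -1/25 (f = 1/(-25) = -1/25 ≈ -0.040000)
(24*(-7) + (-8 + 0)*6)*f = (24*(-7) + (-8 + 0)*6)*(-1/25) = (-168 - 8*6)*(-1/25) = (-168 - 48)*(-1/25) = -216*(-1/25) = 216/25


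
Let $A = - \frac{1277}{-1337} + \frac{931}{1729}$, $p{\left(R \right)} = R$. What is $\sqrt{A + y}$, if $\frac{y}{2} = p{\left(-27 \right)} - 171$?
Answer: $\frac{2 i \sqrt{29795014249}}{17381} \approx 19.862 i$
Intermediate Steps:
$y = -396$ ($y = 2 \left(-27 - 171\right) = 2 \left(-198\right) = -396$)
$A = \frac{25960}{17381}$ ($A = \left(-1277\right) \left(- \frac{1}{1337}\right) + 931 \cdot \frac{1}{1729} = \frac{1277}{1337} + \frac{7}{13} = \frac{25960}{17381} \approx 1.4936$)
$\sqrt{A + y} = \sqrt{\frac{25960}{17381} - 396} = \sqrt{- \frac{6856916}{17381}} = \frac{2 i \sqrt{29795014249}}{17381}$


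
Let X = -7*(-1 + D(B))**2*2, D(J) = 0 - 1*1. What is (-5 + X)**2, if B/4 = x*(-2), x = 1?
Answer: 3721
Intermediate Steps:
B = -8 (B = 4*(1*(-2)) = 4*(-2) = -8)
D(J) = -1 (D(J) = 0 - 1 = -1)
X = -56 (X = -7*(-1 - 1)**2*2 = -7*(-2)**2*2 = -7*4*2 = -28*2 = -56)
(-5 + X)**2 = (-5 - 56)**2 = (-61)**2 = 3721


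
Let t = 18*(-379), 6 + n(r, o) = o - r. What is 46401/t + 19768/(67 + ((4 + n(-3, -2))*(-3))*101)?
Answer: 19614821/420690 ≈ 46.625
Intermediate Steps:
n(r, o) = -6 + o - r (n(r, o) = -6 + (o - r) = -6 + o - r)
t = -6822
46401/t + 19768/(67 + ((4 + n(-3, -2))*(-3))*101) = 46401/(-6822) + 19768/(67 + ((4 + (-6 - 2 - 1*(-3)))*(-3))*101) = 46401*(-1/6822) + 19768/(67 + ((4 + (-6 - 2 + 3))*(-3))*101) = -15467/2274 + 19768/(67 + ((4 - 5)*(-3))*101) = -15467/2274 + 19768/(67 - 1*(-3)*101) = -15467/2274 + 19768/(67 + 3*101) = -15467/2274 + 19768/(67 + 303) = -15467/2274 + 19768/370 = -15467/2274 + 19768*(1/370) = -15467/2274 + 9884/185 = 19614821/420690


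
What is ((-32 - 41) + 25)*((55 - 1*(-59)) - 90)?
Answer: -1152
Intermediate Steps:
((-32 - 41) + 25)*((55 - 1*(-59)) - 90) = (-73 + 25)*((55 + 59) - 90) = -48*(114 - 90) = -48*24 = -1152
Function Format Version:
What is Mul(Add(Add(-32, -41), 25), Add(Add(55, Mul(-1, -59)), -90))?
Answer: -1152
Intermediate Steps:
Mul(Add(Add(-32, -41), 25), Add(Add(55, Mul(-1, -59)), -90)) = Mul(Add(-73, 25), Add(Add(55, 59), -90)) = Mul(-48, Add(114, -90)) = Mul(-48, 24) = -1152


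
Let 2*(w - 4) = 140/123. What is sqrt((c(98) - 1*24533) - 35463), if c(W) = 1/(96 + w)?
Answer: I*sqrt(9180400410890)/12370 ≈ 244.94*I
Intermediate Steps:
w = 562/123 (w = 4 + (140/123)/2 = 4 + (140*(1/123))/2 = 4 + (1/2)*(140/123) = 4 + 70/123 = 562/123 ≈ 4.5691)
c(W) = 123/12370 (c(W) = 1/(96 + 562/123) = 1/(12370/123) = 123/12370)
sqrt((c(98) - 1*24533) - 35463) = sqrt((123/12370 - 1*24533) - 35463) = sqrt((123/12370 - 24533) - 35463) = sqrt(-303473087/12370 - 35463) = sqrt(-742150397/12370) = I*sqrt(9180400410890)/12370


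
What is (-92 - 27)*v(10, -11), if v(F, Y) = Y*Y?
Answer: -14399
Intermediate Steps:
v(F, Y) = Y²
(-92 - 27)*v(10, -11) = (-92 - 27)*(-11)² = -119*121 = -14399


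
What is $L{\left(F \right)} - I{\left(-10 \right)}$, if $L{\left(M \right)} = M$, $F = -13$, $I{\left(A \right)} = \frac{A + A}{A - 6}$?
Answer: $- \frac{57}{4} \approx -14.25$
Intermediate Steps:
$I{\left(A \right)} = \frac{2 A}{-6 + A}$
$L{\left(F \right)} - I{\left(-10 \right)} = -13 - 2 \left(-10\right) \frac{1}{-6 - 10} = -13 - 2 \left(-10\right) \frac{1}{-16} = -13 - 2 \left(-10\right) \left(- \frac{1}{16}\right) = -13 - \frac{5}{4} = - \frac{57}{4}$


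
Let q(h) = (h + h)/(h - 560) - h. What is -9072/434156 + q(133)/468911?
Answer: -65757600417/3104602992769 ≈ -0.021181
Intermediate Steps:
q(h) = -h + 2*h/(-560 + h) (q(h) = (2*h)/(-560 + h) - h = 2*h/(-560 + h) - h = -h + 2*h/(-560 + h))
-9072/434156 + q(133)/468911 = -9072/434156 + (133*(562 - 1*133)/(-560 + 133))/468911 = -9072*1/434156 + (133*(562 - 133)/(-427))*(1/468911) = -2268/108539 + (133*(-1/427)*429)*(1/468911) = -2268/108539 - 8151/61*1/468911 = -2268/108539 - 8151/28603571 = -65757600417/3104602992769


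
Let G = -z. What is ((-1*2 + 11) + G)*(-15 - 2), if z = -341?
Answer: -5950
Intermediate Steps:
G = 341 (G = -1*(-341) = 341)
((-1*2 + 11) + G)*(-15 - 2) = ((-1*2 + 11) + 341)*(-15 - 2) = ((-2 + 11) + 341)*(-17) = (9 + 341)*(-17) = 350*(-17) = -5950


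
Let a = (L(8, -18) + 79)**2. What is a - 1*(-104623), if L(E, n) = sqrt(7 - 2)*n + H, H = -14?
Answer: 110468 - 2340*sqrt(5) ≈ 1.0524e+5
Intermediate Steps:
L(E, n) = -14 + n*sqrt(5) (L(E, n) = sqrt(7 - 2)*n - 14 = sqrt(5)*n - 14 = n*sqrt(5) - 14 = -14 + n*sqrt(5))
a = (65 - 18*sqrt(5))**2 (a = ((-14 - 18*sqrt(5)) + 79)**2 = (65 - 18*sqrt(5))**2 ≈ 612.60)
a - 1*(-104623) = (5845 - 2340*sqrt(5)) - 1*(-104623) = (5845 - 2340*sqrt(5)) + 104623 = 110468 - 2340*sqrt(5)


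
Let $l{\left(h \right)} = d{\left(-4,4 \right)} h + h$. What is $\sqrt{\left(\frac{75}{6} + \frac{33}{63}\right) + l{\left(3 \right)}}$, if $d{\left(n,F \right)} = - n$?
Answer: $\frac{\sqrt{49434}}{42} \approx 5.2938$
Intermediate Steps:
$l{\left(h \right)} = 5 h$ ($l{\left(h \right)} = \left(-1\right) \left(-4\right) h + h = 4 h + h = 5 h$)
$\sqrt{\left(\frac{75}{6} + \frac{33}{63}\right) + l{\left(3 \right)}} = \sqrt{\left(\frac{75}{6} + \frac{33}{63}\right) + 5 \cdot 3} = \sqrt{\left(75 \cdot \frac{1}{6} + 33 \cdot \frac{1}{63}\right) + 15} = \sqrt{\left(\frac{25}{2} + \frac{11}{21}\right) + 15} = \sqrt{\frac{547}{42} + 15} = \sqrt{\frac{1177}{42}} = \frac{\sqrt{49434}}{42}$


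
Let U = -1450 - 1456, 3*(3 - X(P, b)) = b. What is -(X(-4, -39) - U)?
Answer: -2922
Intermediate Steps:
X(P, b) = 3 - b/3
U = -2906
-(X(-4, -39) - U) = -((3 - ⅓*(-39)) - 1*(-2906)) = -((3 + 13) + 2906) = -(16 + 2906) = -1*2922 = -2922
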